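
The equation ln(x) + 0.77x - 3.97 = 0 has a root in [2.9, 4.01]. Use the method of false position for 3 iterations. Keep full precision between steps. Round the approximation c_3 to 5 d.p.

f(2.900000) = -0.672289, f(4.010000) = 0.506491
step 1: c = 3.533062, f(c) = 0.012623 > 0 → new bracket [2.900000, 3.533062]
step 2: c = 3.521395, f(c) = 0.000331 > 0 → new bracket [2.900000, 3.521395]
step 3: c = 3.521089, f(c) = 0.000009 > 0 → new bracket [2.900000, 3.521089]

3.52109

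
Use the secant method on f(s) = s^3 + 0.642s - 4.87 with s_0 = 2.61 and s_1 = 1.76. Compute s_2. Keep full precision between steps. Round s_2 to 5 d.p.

1.64698

f(s_0) = 14.585201, f(s_1) = 1.711696
s_2 = 1.760000 - (1.711696)·(1.760000 - 2.610000)/(1.711696 - (14.585201)) = 1.646982; f(s_2) = 0.654880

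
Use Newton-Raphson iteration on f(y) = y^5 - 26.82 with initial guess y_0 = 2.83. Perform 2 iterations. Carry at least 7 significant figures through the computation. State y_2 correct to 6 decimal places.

Newton update: y ← y − f(y)/f'(y).
f'(y) = 5y^4
y_0 = 2.830000: f = 154.703216, f' = 320.712396 → y_1 = 2.830000 - (154.703216)/(320.712396) = 2.347626
y_1 = 2.347626: f = 44.489084, f' = 151.874860 → y_2 = 2.347626 - (44.489084)/(151.874860) = 2.054694

2.054694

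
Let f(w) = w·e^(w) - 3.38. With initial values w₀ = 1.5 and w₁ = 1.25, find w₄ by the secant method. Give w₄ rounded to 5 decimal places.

f(w_0) = 3.342534, f(w_1) = 0.982929
w_2 = 1.250000 - (0.982929)·(1.250000 - 1.500000)/(0.982929 - (3.342534)) = 1.145859; f(w_2) = 0.223888
w_3 = 1.145859 - (0.223888)·(1.145859 - 1.250000)/(0.223888 - (0.982929)) = 1.115141; f(w_3) = 0.021179
w_4 = 1.115141 - (0.021179)·(1.115141 - 1.145859)/(0.021179 - (0.223888)) = 1.111932; f(w_4) = 0.000524

1.11193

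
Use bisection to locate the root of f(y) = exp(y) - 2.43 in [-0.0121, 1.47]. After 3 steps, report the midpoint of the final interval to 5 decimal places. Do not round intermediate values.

f(-0.012100) = -1.442027, f(1.470000) = 1.919235 (opposite signs)
step 1: m = 0.728950, f(m) = -0.357097 < 0 → root in [0.728950, 1.470000]
step 2: m = 1.099475, f(m) = 0.572589 > 0 → root in [0.728950, 1.099475]
step 3: m = 0.914212, f(m) = 0.064810 > 0 → root in [0.728950, 0.914212]
Midpoint of [0.728950, 0.914212] = 0.821581

0.82158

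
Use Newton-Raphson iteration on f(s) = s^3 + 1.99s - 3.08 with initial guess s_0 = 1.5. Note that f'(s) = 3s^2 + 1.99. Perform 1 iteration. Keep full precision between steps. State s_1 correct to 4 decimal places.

1.1247

Newton update: s ← s − f(s)/f'(s).
s_0 = 1.500000: f = 3.280000, f' = 8.740000 → s_1 = 1.500000 - (3.280000)/(8.740000) = 1.124714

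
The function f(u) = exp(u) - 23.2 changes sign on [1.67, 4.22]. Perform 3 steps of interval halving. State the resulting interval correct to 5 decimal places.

f(1.670000) = -17.887832, f(4.220000) = 44.833484 (opposite signs)
step 1: m = 2.945000, f(m) = -4.189338 < 0 → root in [2.945000, 4.220000]
step 2: m = 3.582500, f(m) = 12.763337 > 0 → root in [2.945000, 3.582500]
step 3: m = 3.263750, f(m) = 2.947406 > 0 → root in [2.945000, 3.263750]

[2.94500, 3.26375]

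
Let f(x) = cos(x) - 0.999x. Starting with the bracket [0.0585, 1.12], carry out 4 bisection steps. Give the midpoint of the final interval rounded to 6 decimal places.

0.755109

f(0.058500) = 0.939848, f(1.120000) = -0.683198 (opposite signs)
step 1: m = 0.589250, f(m) = 0.242697 > 0 → root in [0.589250, 1.120000]
step 2: m = 0.854625, f(m) = -0.197269 < 0 → root in [0.589250, 0.854625]
step 3: m = 0.721938, f(m) = 0.029311 > 0 → root in [0.721938, 0.854625]
step 4: m = 0.788281, f(m) = -0.082428 < 0 → root in [0.721938, 0.788281]
Midpoint of [0.721938, 0.788281] = 0.755109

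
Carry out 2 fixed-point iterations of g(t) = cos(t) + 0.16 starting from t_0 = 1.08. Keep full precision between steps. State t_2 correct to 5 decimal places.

t_1 = g(1.080000) = 0.631328
t_2 = g(0.631328) = 0.967244

0.96724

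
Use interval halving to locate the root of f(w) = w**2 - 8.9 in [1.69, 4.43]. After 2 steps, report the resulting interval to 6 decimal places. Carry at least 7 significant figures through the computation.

f(1.690000) = -6.043900, f(4.430000) = 10.724900 (opposite signs)
step 1: m = 3.060000, f(m) = 0.463600 > 0 → root in [1.690000, 3.060000]
step 2: m = 2.375000, f(m) = -3.259375 < 0 → root in [2.375000, 3.060000]

[2.375000, 3.060000]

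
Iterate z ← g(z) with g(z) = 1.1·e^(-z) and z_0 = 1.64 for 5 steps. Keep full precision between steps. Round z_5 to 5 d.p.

z_1 = g(1.640000) = 0.213378
z_2 = g(0.213378) = 0.888636
z_3 = g(0.888636) = 0.452338
z_4 = g(0.452338) = 0.699753
z_5 = g(0.699753) = 0.546379

0.54638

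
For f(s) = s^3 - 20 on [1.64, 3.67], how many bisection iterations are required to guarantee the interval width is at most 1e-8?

28

Initial width b − a = 3.67 − 1.64 = 2.030000.
After n steps the width is (b−a)/2^n; need (b−a)/2^n ≤ 1e-8.
So n ≥ log₂(2.030000/1e-8) = log₂(203000000.0000) ≈ 27.5969.
Hence n = 28.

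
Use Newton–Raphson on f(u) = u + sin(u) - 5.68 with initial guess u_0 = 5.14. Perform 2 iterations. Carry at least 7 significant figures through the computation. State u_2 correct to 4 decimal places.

f'(u) = 1 + cos(u)
u_0 = 5.140000: f = -1.449959, f' = 1.414698 → u_1 = 5.140000 - (-1.449959)/(1.414698) = 6.164925
u_1 = 6.164925: f = 0.366940, f' = 1.993015 → u_2 = 6.164925 - (0.366940)/(1.993015) = 5.980812

5.9808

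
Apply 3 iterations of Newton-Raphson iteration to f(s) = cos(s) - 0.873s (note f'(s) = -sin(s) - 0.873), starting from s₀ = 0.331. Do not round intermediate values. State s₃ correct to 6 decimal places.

0.798935

s_0 = 0.331000: f = 0.656755, f' = -1.197989 → s_1 = 0.331000 - (0.656755)/(-1.197989) = 0.879214
s_1 = 0.879214: f = -0.129798, f' = -1.643238 → s_2 = 0.879214 - (-0.129798)/(-1.643238) = 0.800225
s_2 = 0.800225: f = -0.002052, f' = -1.590513 → s_3 = 0.800225 - (-0.002052)/(-1.590513) = 0.798935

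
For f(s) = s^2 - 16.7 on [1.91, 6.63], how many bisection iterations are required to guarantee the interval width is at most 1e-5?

Initial width b − a = 6.63 − 1.91 = 4.720000.
After n steps the width is (b−a)/2^n; need (b−a)/2^n ≤ 1e-5.
So n ≥ log₂(4.720000/1e-5) = log₂(472000.0000) ≈ 18.8484.
Hence n = 19.

19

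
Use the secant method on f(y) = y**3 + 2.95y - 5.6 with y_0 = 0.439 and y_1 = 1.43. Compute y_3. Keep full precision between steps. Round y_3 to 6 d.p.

1.237571

f(y_0) = -4.220345, f(y_1) = 1.542707
y_2 = 1.430000 - (1.542707)·(1.430000 - 0.439000)/(1.542707 - (-4.220345)) = 1.164720; f(y_2) = -0.584049
y_3 = 1.164720 - (-0.584049)·(1.164720 - 1.430000)/(-0.584049 - (1.542707)) = 1.237571; f(y_3) = -0.053724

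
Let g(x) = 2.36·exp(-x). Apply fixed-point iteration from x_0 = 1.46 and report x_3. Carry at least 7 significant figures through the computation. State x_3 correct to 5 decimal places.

0.60317

x_1 = g(1.460000) = 0.548078
x_2 = g(0.548078) = 1.364222
x_3 = g(1.364222) = 0.603168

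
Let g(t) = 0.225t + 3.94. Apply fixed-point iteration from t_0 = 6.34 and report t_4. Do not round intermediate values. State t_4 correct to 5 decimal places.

t_1 = g(6.340000) = 5.366500
t_2 = g(5.366500) = 5.147462
t_3 = g(5.147462) = 5.098179
t_4 = g(5.098179) = 5.087090

5.08709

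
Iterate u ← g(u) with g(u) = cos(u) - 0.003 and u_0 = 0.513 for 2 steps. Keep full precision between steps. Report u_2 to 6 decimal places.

0.643143

u_1 = g(0.513000) = 0.868276
u_2 = g(0.868276) = 0.643143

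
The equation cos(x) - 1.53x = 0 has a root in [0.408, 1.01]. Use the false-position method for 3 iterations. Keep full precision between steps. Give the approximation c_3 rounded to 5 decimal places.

False-position update: c = (a·f(b) − b·f(a))/(f(b) − f(a)); replace the endpoint whose sign matches f(c).
f(0.408000) = 0.293676, f(1.010000) = -1.013439
step 1: c = 0.543254, f(c) = 0.024852 > 0 → new bracket [0.543254, 1.010000]
step 2: c = 0.554426, f(c) = 0.001931 > 0 → new bracket [0.554426, 1.010000]
step 3: c = 0.555292, f(c) = 0.000149 > 0 → new bracket [0.555292, 1.010000]

0.55529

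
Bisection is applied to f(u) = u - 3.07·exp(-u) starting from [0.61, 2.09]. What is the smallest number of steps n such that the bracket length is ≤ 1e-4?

14

Initial width b − a = 2.09 − 0.61 = 1.480000.
After n steps the width is (b−a)/2^n; need (b−a)/2^n ≤ 1e-4.
So n ≥ log₂(1.480000/1e-4) = log₂(14800.0000) ≈ 13.8533.
Hence n = 14.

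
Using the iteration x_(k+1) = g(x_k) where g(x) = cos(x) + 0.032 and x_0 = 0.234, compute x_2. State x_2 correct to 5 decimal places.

0.56830

x_1 = g(0.234000) = 1.004747
x_2 = g(1.004747) = 0.568302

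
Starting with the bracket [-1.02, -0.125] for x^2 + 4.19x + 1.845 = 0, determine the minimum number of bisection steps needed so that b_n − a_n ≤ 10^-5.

Initial width b − a = -0.125 − -1.02 = 0.895000.
After n steps the width is (b−a)/2^n; need (b−a)/2^n ≤ 10^-5.
So n ≥ log₂(0.895000/10^-5) = log₂(89500.0000) ≈ 16.4496.
Hence n = 17.

17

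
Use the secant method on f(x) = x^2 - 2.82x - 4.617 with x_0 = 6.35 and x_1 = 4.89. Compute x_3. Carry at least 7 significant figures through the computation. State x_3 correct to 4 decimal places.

f(x_0) = 17.798500, f(x_1) = 5.505300
x_2 = 4.890000 - (5.505300)·(4.890000 - 6.350000)/(5.505300 - (17.798500)) = 4.236164; f(x_2) = 1.382102
x_3 = 4.236164 - (1.382102)·(4.236164 - 4.890000)/(1.382102 - (5.505300)) = 4.016997; f(x_3) = 0.191333

4.0170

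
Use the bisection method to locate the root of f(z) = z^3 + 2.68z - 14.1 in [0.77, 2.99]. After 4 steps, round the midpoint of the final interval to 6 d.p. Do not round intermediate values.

2.088125

f(0.770000) = -11.579867, f(2.990000) = 20.644099 (opposite signs)
step 1: m = 1.880000, f(m) = -2.416928 < 0 → root in [1.880000, 2.990000]
step 2: m = 2.435000, f(m) = 6.863463 > 0 → root in [1.880000, 2.435000]
step 3: m = 2.157500, f(m) = 1.724844 > 0 → root in [1.880000, 2.157500]
step 4: m = 2.018750, f(m) = -0.462634 < 0 → root in [2.018750, 2.157500]
Midpoint of [2.018750, 2.157500] = 2.088125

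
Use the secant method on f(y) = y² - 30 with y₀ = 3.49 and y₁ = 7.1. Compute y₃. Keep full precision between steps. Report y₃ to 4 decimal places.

f(y_0) = -17.819900, f(y_1) = 20.410000
y_2 = 7.100000 - (20.410000)·(7.100000 - 3.490000)/(20.410000 - (-17.819900)) = 5.172710; f(y_2) = -3.243070
y_3 = 5.172710 - (-3.243070)·(5.172710 - 7.100000)/(-3.243070 - (20.410000)) = 5.436961; f(y_3) = -0.439459

5.4370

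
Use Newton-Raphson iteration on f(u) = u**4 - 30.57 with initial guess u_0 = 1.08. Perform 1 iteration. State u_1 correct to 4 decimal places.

6.8769

f'(u) = 4u**3
u_0 = 1.080000: f = -29.209511, f' = 5.038848 → u_1 = 1.080000 - (-29.209511)/(5.038848) = 6.876863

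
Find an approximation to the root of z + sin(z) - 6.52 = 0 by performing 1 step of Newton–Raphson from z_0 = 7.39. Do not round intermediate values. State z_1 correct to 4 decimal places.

6.1712

f'(z) = 1 + cos(z)
z_0 = 7.390000: f = 1.764278, f' = 1.447512 → z_1 = 7.390000 - (1.764278)/(1.447512) = 6.171166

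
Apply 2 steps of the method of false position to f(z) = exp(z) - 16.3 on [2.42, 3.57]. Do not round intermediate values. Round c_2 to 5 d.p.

2.74574

f(2.420000) = -5.054141, f(3.570000) = 19.216593
step 1: c = 2.659476, f(c) = -2.011198 < 0 → new bracket [2.659476, 3.570000]
step 2: c = 2.745742, f(c) = -0.723825 < 0 → new bracket [2.745742, 3.570000]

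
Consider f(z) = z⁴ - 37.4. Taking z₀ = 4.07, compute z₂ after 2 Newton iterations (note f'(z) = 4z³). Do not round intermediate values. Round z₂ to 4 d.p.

2.6811

Newton update: z ← z − f(z)/f'(z).
z_0 = 4.070000: f = 236.995912, f' = 269.676572 → z_1 = 4.070000 - (236.995912)/(269.676572) = 3.191185
z_1 = 3.191185: f = 66.306920, f' = 129.991751 → z_2 = 3.191185 - (66.306920)/(129.991751) = 2.681099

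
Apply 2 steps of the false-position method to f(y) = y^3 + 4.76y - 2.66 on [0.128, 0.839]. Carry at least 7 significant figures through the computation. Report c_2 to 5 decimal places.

0.52477

f(0.128000) = -2.048623, f(0.839000) = 1.924230
step 1: c = 0.494631, f(c) = -0.184540 < 0 → new bracket [0.494631, 0.839000]
step 2: c = 0.524767, f(c) = -0.017599 < 0 → new bracket [0.524767, 0.839000]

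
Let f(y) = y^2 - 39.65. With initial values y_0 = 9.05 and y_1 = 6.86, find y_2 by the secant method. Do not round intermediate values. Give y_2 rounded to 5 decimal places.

6.39428

f(y_0) = 42.252500, f(y_1) = 7.409600
y_2 = 6.860000 - (7.409600)·(6.860000 - 9.050000)/(7.409600 - (42.252500)) = 6.394280; f(y_2) = 1.236821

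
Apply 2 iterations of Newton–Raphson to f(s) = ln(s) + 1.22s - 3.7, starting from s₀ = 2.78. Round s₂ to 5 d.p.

2.33699

f'(s) = 1/s + 1.22
s_0 = 2.780000: f = 0.714051, f' = 1.579712 → s_1 = 2.780000 - (0.714051)/(1.579712) = 2.327987
s_1 = 2.327987: f = -0.014852, f' = 1.649556 → s_2 = 2.327987 - (-0.014852)/(1.649556) = 2.336991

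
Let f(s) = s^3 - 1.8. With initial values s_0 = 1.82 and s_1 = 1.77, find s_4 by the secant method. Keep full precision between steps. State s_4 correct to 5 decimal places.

f(s_0) = 4.228568, f(s_1) = 3.745233
s_2 = 1.770000 - (3.745233)·(1.770000 - 1.820000)/(3.745233 - (4.228568)) = 1.382563; f(s_2) = 0.842745
s_3 = 1.382563 - (0.842745)·(1.382563 - 1.770000)/(0.842745 - (3.745233)) = 1.270070; f(s_3) = 0.248723
s_4 = 1.270070 - (0.248723)·(1.270070 - 1.382563)/(0.248723 - (0.842745)) = 1.222968; f(s_4) = 0.029134

1.22297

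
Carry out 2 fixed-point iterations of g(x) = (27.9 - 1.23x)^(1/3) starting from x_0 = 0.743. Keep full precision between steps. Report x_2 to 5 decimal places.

x_1 = g(0.743000) = 2.999485
x_2 = g(2.999485) = 2.892913

2.89291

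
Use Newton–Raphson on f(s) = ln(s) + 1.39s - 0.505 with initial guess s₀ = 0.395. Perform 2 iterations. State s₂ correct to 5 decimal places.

0.66039

Newton update: s ← s − f(s)/f'(s).
f'(s) = 1/s + 1.39
s_0 = 0.395000: f = -0.884820, f' = 3.921646 → s_1 = 0.395000 - (-0.884820)/(3.921646) = 0.620625
s_1 = 0.620625: f = -0.119361, f' = 3.001280 → s_2 = 0.620625 - (-0.119361)/(3.001280) = 0.660395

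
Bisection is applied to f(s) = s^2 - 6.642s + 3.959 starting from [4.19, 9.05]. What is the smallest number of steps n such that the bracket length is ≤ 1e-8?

29

Initial width b − a = 9.05 − 4.19 = 4.860000.
After n steps the width is (b−a)/2^n; need (b−a)/2^n ≤ 1e-8.
So n ≥ log₂(4.860000/1e-8) = log₂(486000000.0000) ≈ 28.8564.
Hence n = 29.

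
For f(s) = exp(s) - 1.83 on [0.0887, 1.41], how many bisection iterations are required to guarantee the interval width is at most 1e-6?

21

Initial width b − a = 1.41 − 0.0887 = 1.321300.
After n steps the width is (b−a)/2^n; need (b−a)/2^n ≤ 1e-6.
So n ≥ log₂(1.321300/1e-6) = log₂(1321300.0000) ≈ 20.3335.
Hence n = 21.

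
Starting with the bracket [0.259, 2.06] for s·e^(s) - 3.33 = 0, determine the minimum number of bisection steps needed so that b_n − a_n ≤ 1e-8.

Initial width b − a = 2.06 − 0.259 = 1.801000.
After n steps the width is (b−a)/2^n; need (b−a)/2^n ≤ 1e-8.
So n ≥ log₂(1.801000/1e-8) = log₂(180100000.0000) ≈ 27.4242.
Hence n = 28.

28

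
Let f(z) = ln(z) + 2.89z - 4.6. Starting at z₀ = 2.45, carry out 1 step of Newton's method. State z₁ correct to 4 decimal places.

f'(z) = 1/z + 2.89
z_0 = 2.450000: f = 3.376588, f' = 3.298163 → z_1 = 2.450000 - (3.376588)/(3.298163) = 1.426222

1.4262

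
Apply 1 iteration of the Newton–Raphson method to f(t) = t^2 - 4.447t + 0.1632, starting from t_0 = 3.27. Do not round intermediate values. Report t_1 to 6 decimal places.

f'(t) = 2t - 4.447
t_0 = 3.270000: f = -3.685590, f' = 2.093000 → t_1 = 3.270000 - (-3.685590)/(2.093000) = 5.030913

5.030913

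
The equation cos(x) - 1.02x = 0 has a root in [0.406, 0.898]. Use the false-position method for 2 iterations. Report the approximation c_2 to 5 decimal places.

0.72990

f(0.406000) = 0.504588, f(0.898000) = -0.292785
step 1: c = 0.717344, f(c) = 0.021863 > 0 → new bracket [0.717344, 0.898000]
step 2: c = 0.729897, f(c) = 0.000748 > 0 → new bracket [0.729897, 0.898000]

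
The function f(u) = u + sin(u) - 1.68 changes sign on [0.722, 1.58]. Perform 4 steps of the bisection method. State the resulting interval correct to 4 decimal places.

[0.8829, 0.9365]

f(0.722000) = -0.297113, f(1.580000) = 0.899958 (opposite signs)
step 1: m = 1.151000, f(m) = 0.384172 > 0 → root in [0.722000, 1.151000]
step 2: m = 0.936500, f(m) = 0.061989 > 0 → root in [0.722000, 0.936500]
step 3: m = 0.829250, f(m) = -0.113325 < 0 → root in [0.829250, 0.936500]
step 4: m = 0.882875, f(m) = -0.024557 < 0 → root in [0.882875, 0.936500]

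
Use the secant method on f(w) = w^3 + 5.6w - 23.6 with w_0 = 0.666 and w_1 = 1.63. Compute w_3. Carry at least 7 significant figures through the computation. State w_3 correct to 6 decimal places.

2.144468

f(w_0) = -19.574992, f(w_1) = -10.141253
w_2 = 1.630000 - (-10.141253)·(1.630000 - 0.666000)/(-10.141253 - (-19.574992)) = 2.666298; f(w_2) = 10.286377
w_3 = 2.666298 - (10.286377)·(2.666298 - 1.630000)/(10.286377 - (-10.141253)) = 2.144468; f(w_3) = -1.729120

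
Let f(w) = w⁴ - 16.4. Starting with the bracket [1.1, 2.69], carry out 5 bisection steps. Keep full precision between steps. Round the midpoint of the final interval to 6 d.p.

2.019219

f(1.100000) = -14.935900, f(2.690000) = 35.961143 (opposite signs)
step 1: m = 1.895000, f(m) = -3.504539 < 0 → root in [1.895000, 2.690000]
step 2: m = 2.292500, f(m) = 11.220871 > 0 → root in [1.895000, 2.292500]
step 3: m = 2.093750, f(m) = 2.817607 > 0 → root in [1.895000, 2.093750]
step 4: m = 1.994375, f(m) = -0.579242 < 0 → root in [1.994375, 2.093750]
step 5: m = 2.044062, f(m) = 1.057284 > 0 → root in [1.994375, 2.044062]
Midpoint of [1.994375, 2.044062] = 2.019219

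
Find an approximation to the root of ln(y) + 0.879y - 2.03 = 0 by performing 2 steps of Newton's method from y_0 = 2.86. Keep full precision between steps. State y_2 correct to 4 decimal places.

f'(y) = 1/y + 0.879
y_0 = 2.860000: f = 1.534762, f' = 1.228650 → y_1 = 2.860000 - (1.534762)/(1.228650) = 1.610856
y_1 = 1.610856: f = -0.137292, f' = 1.499788 → y_2 = 1.610856 - (-0.137292)/(1.499788) = 1.702397

1.7024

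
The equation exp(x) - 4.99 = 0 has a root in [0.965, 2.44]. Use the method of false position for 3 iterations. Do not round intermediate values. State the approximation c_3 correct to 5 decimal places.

False-position update: c = (a·f(b) − b·f(a))/(f(b) − f(a)); replace the endpoint whose sign matches f(c).
f(0.965000) = -2.365212, f(2.440000) = 6.483041
step 1: c = 1.359280, f(c) = -1.096611 < 0 → new bracket [1.359280, 2.440000]
step 2: c = 1.515637, f(c) = -0.437681 < 0 → new bracket [1.515637, 2.440000]
step 3: c = 1.574095, f(c) = -0.163626 < 0 → new bracket [1.574095, 2.440000]

1.57410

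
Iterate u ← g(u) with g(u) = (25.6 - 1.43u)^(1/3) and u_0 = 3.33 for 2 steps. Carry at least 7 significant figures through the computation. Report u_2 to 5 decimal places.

u_1 = g(3.330000) = 2.751816
u_2 = g(2.751816) = 2.787740

2.78774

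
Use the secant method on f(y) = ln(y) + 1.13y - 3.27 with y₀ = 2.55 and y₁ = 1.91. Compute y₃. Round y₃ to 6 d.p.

2.197320

f(y_0) = 0.547593, f(y_1) = -0.464597
y_2 = 1.910000 - (-0.464597)·(1.910000 - 2.550000)/(-0.464597 - (0.547593)) = 2.203761; f(y_2) = 0.010415
y_3 = 2.203761 - (0.010415)·(2.203761 - 1.910000)/(0.010415 - (-0.464597)) = 2.197320; f(y_3) = 0.000210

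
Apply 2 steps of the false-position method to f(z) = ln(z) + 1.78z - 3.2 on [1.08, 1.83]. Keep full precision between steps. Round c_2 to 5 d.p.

1.55173

f(1.080000) = -1.200639, f(1.830000) = 0.661716
step 1: c = 1.563516, f(c) = 0.029997 > 0 → new bracket [1.080000, 1.563516]
step 2: c = 1.551731, f(c) = 0.001452 > 0 → new bracket [1.080000, 1.551731]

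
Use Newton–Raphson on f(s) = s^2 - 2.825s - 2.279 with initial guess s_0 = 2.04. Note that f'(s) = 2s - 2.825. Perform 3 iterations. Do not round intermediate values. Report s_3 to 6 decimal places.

s_0 = 2.040000: f = -3.880400, f' = 1.255000 → s_1 = 2.040000 - (-3.880400)/(1.255000) = 5.131952
s_1 = 5.131952: f = 9.560168, f' = 7.438904 → s_2 = 5.131952 - (9.560168)/(7.438904) = 3.846794
s_2 = 3.846794: f = 1.651631, f' = 4.868588 → s_3 = 3.846794 - (1.651631)/(4.868588) = 3.507552

3.507552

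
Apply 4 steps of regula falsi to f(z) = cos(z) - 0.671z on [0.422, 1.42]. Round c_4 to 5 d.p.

False-position update: c = (a·f(b) − b·f(a))/(f(b) − f(a)); replace the endpoint whose sign matches f(c).
f(0.422000) = 0.629110, f(1.420000) = -0.802595
step 1: c = 0.860534, f(c) = 0.074614 > 0 → new bracket [0.860534, 1.420000]
step 2: c = 0.908122, f(c) = 0.005878 > 0 → new bracket [0.908122, 1.420000]
step 3: c = 0.911843, f(c) = 0.000443 > 0 → new bracket [0.911843, 1.420000]
step 4: c = 0.912123, f(c) = 0.000033 > 0 → new bracket [0.912123, 1.420000]

0.91212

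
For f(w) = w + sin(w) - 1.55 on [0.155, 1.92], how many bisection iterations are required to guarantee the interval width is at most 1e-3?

Initial width b − a = 1.92 − 0.155 = 1.765000.
After n steps the width is (b−a)/2^n; need (b−a)/2^n ≤ 1e-3.
So n ≥ log₂(1.765000/1e-3) = log₂(1765.0000) ≈ 10.7855.
Hence n = 11.

11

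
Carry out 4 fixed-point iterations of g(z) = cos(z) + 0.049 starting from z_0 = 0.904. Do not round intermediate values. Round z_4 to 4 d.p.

0.8004

z_1 = g(0.904000) = 0.667472
z_2 = g(0.667472) = 0.834389
z_3 = g(0.834389) = 0.720630
z_4 = g(0.720630) = 0.800390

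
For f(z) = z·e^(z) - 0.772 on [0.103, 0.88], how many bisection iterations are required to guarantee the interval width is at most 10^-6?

20

Initial width b − a = 0.88 − 0.103 = 0.777000.
After n steps the width is (b−a)/2^n; need (b−a)/2^n ≤ 10^-6.
So n ≥ log₂(0.777000/10^-6) = log₂(777000.0000) ≈ 19.5676.
Hence n = 20.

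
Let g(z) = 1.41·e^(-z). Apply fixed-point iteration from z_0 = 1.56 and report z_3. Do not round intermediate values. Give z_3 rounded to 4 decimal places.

0.4942

z_1 = g(1.560000) = 0.296292
z_2 = g(0.296292) = 1.048434
z_3 = g(1.048434) = 0.494185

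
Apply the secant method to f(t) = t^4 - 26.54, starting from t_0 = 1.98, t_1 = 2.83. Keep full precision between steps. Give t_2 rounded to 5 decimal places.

2.17468

f(t_0) = -11.170464, f(t_1) = 37.602479
t_2 = 2.830000 - (37.602479)·(2.830000 - 1.980000)/(37.602479 - (-11.170464)) = 2.174675; f(t_2) = -4.174542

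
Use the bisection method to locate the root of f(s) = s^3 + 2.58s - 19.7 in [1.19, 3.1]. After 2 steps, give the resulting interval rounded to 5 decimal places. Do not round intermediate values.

[2.14500, 2.62250]

f(1.190000) = -14.944641, f(3.100000) = 18.089000 (opposite signs)
step 1: m = 2.145000, f(m) = -4.296701 < 0 → root in [2.145000, 3.100000]
step 2: m = 2.622500, f(m) = 5.102310 > 0 → root in [2.145000, 2.622500]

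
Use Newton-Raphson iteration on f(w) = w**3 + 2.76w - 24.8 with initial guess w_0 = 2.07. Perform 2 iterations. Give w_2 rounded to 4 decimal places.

2.6069

f'(w) = 3w**2 + 2.76
w_0 = 2.070000: f = -10.217057, f' = 15.614700 → w_1 = 2.070000 - (-10.217057)/(15.614700) = 2.724323
w_1 = 2.724323: f = 2.938881, f' = 25.025807 → w_2 = 2.724323 - (2.938881)/(25.025807) = 2.606889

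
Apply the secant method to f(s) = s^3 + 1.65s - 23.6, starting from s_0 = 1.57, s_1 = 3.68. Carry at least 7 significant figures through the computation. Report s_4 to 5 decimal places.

f(s_0) = -17.139607, f(s_1) = 32.308032
s_2 = 3.680000 - (32.308032)·(3.680000 - 1.570000)/(32.308032 - (-17.139607)) = 2.301371; f(s_2) = -7.613967
s_3 = 2.301371 - (-7.613967)·(2.301371 - 3.680000)/(-7.613967 - (32.308032)) = 2.564305; f(s_3) = -2.506906
s_4 = 2.564305 - (-2.506906)·(2.564305 - 2.301371)/(-2.506906 - (-7.613967)) = 2.693371; f(s_4) = 0.382443

2.69337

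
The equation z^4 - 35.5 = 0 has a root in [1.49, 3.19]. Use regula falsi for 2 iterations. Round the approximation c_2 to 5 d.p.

2.27246

f(1.490000) = -30.571156, f(3.190000) = 68.053011
step 1: c = 2.016960, f(c) = -18.950346 < 0 → new bracket [2.016960, 3.190000]
step 2: c = 2.272462, f(c) = -8.832260 < 0 → new bracket [2.272462, 3.190000]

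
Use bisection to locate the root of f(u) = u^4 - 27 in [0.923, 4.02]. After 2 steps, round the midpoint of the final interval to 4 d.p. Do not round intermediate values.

2.0844

f(0.923000) = -26.274217, f(4.020000) = 234.158528 (opposite signs)
step 1: m = 2.471500, f(m) = 10.311479 > 0 → root in [0.923000, 2.471500]
step 2: m = 1.697250, f(m) = -18.701812 < 0 → root in [1.697250, 2.471500]
Midpoint of [1.697250, 2.471500] = 2.084375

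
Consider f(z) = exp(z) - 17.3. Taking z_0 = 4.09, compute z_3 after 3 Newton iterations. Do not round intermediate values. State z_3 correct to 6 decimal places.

f'(z) = exp(z)
z_0 = 4.090000: f = 42.439892, f' = 59.739892 → z_1 = 4.090000 - (42.439892)/(59.739892) = 3.379589
z_1 = 3.379589: f = 12.058695, f' = 29.358695 → z_2 = 3.379589 - (12.058695)/(29.358695) = 2.968852
z_2 = 2.968852: f = 2.169556, f' = 19.469556 → z_3 = 2.968852 - (2.169556)/(19.469556) = 2.857419

2.857419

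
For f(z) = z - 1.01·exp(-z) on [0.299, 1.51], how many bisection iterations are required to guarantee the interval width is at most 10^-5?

17

Initial width b − a = 1.51 − 0.299 = 1.211000.
After n steps the width is (b−a)/2^n; need (b−a)/2^n ≤ 10^-5.
So n ≥ log₂(1.211000/10^-5) = log₂(121100.0000) ≈ 16.8858.
Hence n = 17.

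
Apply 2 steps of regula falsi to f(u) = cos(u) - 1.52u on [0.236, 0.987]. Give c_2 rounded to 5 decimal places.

False-position update: c = (a·f(b) − b·f(a))/(f(b) − f(a)); replace the endpoint whose sign matches f(c).
f(0.236000) = 0.613561, f(0.987000) = -0.949045
step 1: c = 0.530882, f(c) = 0.055420 > 0 → new bracket [0.530882, 0.987000]
step 2: c = 0.556048, f(c) = 0.004155 > 0 → new bracket [0.556048, 0.987000]

0.55605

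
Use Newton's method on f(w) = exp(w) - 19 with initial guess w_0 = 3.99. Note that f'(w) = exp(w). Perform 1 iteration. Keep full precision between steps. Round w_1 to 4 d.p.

3.3415

Newton update: w ← w − f(w)/f'(w).
w_0 = 3.990000: f = 35.054889, f' = 54.054889 → w_1 = 3.990000 - (35.054889)/(54.054889) = 3.341495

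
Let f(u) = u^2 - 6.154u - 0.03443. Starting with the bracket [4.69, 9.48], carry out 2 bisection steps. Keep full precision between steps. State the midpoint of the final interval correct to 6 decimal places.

f(4.690000) = -6.900590, f(9.480000) = 31.496050 (opposite signs)
step 1: m = 7.085000, f(m) = 6.561705 > 0 → root in [4.690000, 7.085000]
step 2: m = 5.887500, f(m) = -1.603449 < 0 → root in [5.887500, 7.085000]
Midpoint of [5.887500, 7.085000] = 6.486250

6.486250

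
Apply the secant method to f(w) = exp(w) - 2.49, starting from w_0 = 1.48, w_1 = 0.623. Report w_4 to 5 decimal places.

0.91182

f(w_0) = 1.902946, f(w_1) = -0.625487
w_2 = 0.623000 - (-0.625487)·(0.623000 - 1.480000)/(-0.625487 - (1.902946)) = 0.835006; f(w_2) = -0.185173
w_3 = 0.835006 - (-0.185173)·(0.835006 - 0.623000)/(-0.185173 - (-0.625487)) = 0.924164; f(w_3) = 0.029761
w_4 = 0.924164 - (0.029761)·(0.924164 - 0.835006)/(0.029761 - (-0.185173)) = 0.911819; f(w_4) = -0.001155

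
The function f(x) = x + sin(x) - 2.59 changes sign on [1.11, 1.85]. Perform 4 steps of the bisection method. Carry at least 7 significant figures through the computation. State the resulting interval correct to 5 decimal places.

f(1.110000) = -0.584301, f(1.850000) = 0.221275 (opposite signs)
step 1: m = 1.480000, f(m) = -0.114119 < 0 → root in [1.480000, 1.850000]
step 2: m = 1.665000, f(m) = 0.070566 > 0 → root in [1.480000, 1.665000]
step 3: m = 1.572500, f(m) = -0.017501 < 0 → root in [1.572500, 1.665000]
step 4: m = 1.618750, f(m) = 0.027600 > 0 → root in [1.572500, 1.618750]

[1.57250, 1.61875]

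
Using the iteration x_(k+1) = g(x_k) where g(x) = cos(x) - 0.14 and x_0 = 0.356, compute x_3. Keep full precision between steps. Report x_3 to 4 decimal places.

x_1 = g(0.356000) = 0.797298
x_2 = g(0.797298) = 0.558642
x_3 = g(0.558642) = 0.707976

0.7080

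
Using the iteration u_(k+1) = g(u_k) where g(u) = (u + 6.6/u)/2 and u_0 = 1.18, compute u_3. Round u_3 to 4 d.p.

u_1 = g(1.180000) = 3.386610
u_2 = g(3.386610) = 2.667731
u_3 = g(2.667731) = 2.570872

2.5709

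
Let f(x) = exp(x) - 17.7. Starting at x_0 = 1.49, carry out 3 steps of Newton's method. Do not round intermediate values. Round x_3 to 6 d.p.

f'(x) = exp(x)
x_0 = 1.490000: f = -13.262904, f' = 4.437096 → x_1 = 1.490000 - (-13.262904)/(4.437096) = 4.479096
x_1 = 4.479096: f = 70.454945, f' = 88.154945 → x_2 = 4.479096 - (70.454945)/(88.154945) = 3.679879
x_2 = 3.679879: f = 21.941591, f' = 39.641591 → x_3 = 3.679879 - (21.941591)/(39.641591) = 3.126380

3.126380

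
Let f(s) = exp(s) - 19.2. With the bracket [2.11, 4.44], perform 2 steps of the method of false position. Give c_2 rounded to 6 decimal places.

f(2.110000) = -10.951759, f(4.440000) = 65.574942
step 1: c = 2.443447, f(c) = -7.687344 < 0 → new bracket [2.443447, 4.440000]
step 2: c = 2.652943, f(c) = -5.004238 < 0 → new bracket [2.652943, 4.440000]

2.652943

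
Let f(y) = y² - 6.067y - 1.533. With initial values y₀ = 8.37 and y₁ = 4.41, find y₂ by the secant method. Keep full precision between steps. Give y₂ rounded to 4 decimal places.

5.7269

f(y_0) = 17.743110, f(y_1) = -8.840370
y_2 = 4.410000 - (-8.840370)·(4.410000 - 8.370000)/(-8.840370 - (17.743110)) = 5.726903; f(y_2) = -3.480702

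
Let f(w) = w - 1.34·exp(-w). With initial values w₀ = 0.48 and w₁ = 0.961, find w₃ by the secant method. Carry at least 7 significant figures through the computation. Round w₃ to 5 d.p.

0.67871

f(w_0) = -0.349170, f(w_1) = 0.448436
w_2 = 0.961000 - (0.448436)·(0.961000 - 0.480000)/(0.448436 - (-0.349170)) = 0.690568; f(w_2) = 0.018838
w_3 = 0.690568 - (0.018838)·(0.690568 - 0.961000)/(0.018838 - (0.448436)) = 0.678710; f(w_3) = -0.001034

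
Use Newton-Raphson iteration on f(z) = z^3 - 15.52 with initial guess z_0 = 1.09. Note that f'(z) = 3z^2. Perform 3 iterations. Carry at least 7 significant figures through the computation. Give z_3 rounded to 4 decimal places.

2.7937

z_0 = 1.090000: f = -14.224971, f' = 3.564300 → z_1 = 1.090000 - (-14.224971)/(3.564300) = 5.080958
z_1 = 5.080958: f = 115.650681, f' = 77.448397 → z_2 = 5.080958 - (115.650681)/(77.448397) = 3.587697
z_2 = 3.587697: f = 30.659281, f' = 38.614703 → z_3 = 3.587697 - (30.659281)/(38.614703) = 2.793717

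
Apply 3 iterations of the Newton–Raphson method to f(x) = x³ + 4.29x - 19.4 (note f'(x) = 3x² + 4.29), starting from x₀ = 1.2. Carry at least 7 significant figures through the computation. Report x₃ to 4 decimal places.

x_0 = 1.200000: f = -12.524000, f' = 8.610000 → x_1 = 1.200000 - (-12.524000)/(8.610000) = 2.654588
x_1 = 2.654588: f = 10.694625, f' = 25.430507 → x_2 = 2.654588 - (10.694625)/(25.430507) = 2.234045
x_2 = 2.234045: f = 1.334068, f' = 19.262866 → x_3 = 2.234045 - (1.334068)/(19.262866) = 2.164789

2.1648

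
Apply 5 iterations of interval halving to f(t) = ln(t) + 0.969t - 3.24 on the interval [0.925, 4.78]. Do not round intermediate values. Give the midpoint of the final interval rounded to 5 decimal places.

2.43086

f(0.925000) = -2.421637, f(4.780000) = 2.956261 (opposite signs)
step 1: m = 2.852500, f(m) = 0.572268 > 0 → root in [0.925000, 2.852500]
step 2: m = 1.888750, f(m) = -0.773886 < 0 → root in [1.888750, 2.852500]
step 3: m = 2.370625, f(m) = -0.079711 < 0 → root in [2.370625, 2.852500]
step 4: m = 2.611562, f(m) = 0.250553 > 0 → root in [2.370625, 2.611562]
step 5: m = 2.491094, f(m) = 0.086592 > 0 → root in [2.370625, 2.491094]
Midpoint of [2.370625, 2.491094] = 2.430859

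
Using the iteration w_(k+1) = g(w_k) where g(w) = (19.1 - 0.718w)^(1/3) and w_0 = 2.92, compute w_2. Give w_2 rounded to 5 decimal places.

2.58401

w_1 = g(2.920000) = 2.571455
w_2 = g(2.571455) = 2.584009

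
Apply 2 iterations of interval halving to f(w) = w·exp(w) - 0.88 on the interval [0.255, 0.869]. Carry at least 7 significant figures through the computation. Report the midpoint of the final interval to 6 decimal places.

f(0.255000) = -0.550932, f(0.869000) = 1.192152 (opposite signs)
step 1: m = 0.562000, f(m) = 0.105848 > 0 → root in [0.255000, 0.562000]
step 2: m = 0.408500, f(m) = -0.265388 < 0 → root in [0.408500, 0.562000]
Midpoint of [0.408500, 0.562000] = 0.485250

0.485250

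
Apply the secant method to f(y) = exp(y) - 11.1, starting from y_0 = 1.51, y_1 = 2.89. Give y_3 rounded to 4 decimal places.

2.3558

Secant update: y_(k+1) = y_k − f(y_k)·(y_k − y_(k-1))/(f(y_k) − f(y_(k-1))).
f(y_0) = -6.573269, f(y_1) = 6.893310
y_2 = 2.890000 - (6.893310)·(2.890000 - 1.510000)/(6.893310 - (-6.573269)) = 2.183602; f(y_2) = -2.221774
y_3 = 2.183602 - (-2.221774)·(2.183602 - 2.890000)/(-2.221774 - (6.893310)) = 2.355784; f(y_3) = -0.553604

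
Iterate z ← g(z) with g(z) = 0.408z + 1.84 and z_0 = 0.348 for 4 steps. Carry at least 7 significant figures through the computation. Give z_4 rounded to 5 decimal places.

3.03162

z_1 = g(0.348000) = 1.981984
z_2 = g(1.981984) = 2.648649
z_3 = g(2.648649) = 2.920649
z_4 = g(2.920649) = 3.031625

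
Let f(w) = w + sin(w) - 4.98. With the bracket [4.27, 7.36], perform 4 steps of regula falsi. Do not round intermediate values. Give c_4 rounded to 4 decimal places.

f(4.270000) = -1.613732, f(7.360000) = 3.260452
step 1: c = 5.293029, f(c) = -0.523083 < 0 → new bracket [5.293029, 7.360000]
step 2: c = 5.578793, f(c) = -0.048778 < 0 → new bracket [5.578793, 7.360000]
step 3: c = 5.605048, f(c) = -0.002296 < 0 → new bracket [5.605048, 7.360000]
step 4: c = 5.606283, f(c) = -0.000099 < 0 → new bracket [5.606283, 7.360000]

5.6063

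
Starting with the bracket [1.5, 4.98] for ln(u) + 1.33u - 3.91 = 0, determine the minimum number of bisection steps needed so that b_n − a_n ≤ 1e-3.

12

Initial width b − a = 4.98 − 1.5 = 3.480000.
After n steps the width is (b−a)/2^n; need (b−a)/2^n ≤ 1e-3.
So n ≥ log₂(3.480000/1e-3) = log₂(3480.0000) ≈ 11.7649.
Hence n = 12.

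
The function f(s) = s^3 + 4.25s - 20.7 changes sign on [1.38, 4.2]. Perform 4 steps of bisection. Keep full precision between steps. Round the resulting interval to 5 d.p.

[2.08500, 2.26125]

f(1.380000) = -12.206928, f(4.200000) = 71.238000 (opposite signs)
step 1: m = 2.790000, f(m) = 12.875139 > 0 → root in [1.380000, 2.790000]
step 2: m = 2.085000, f(m) = -2.774786 < 0 → root in [2.085000, 2.790000]
step 3: m = 2.437500, f(m) = 4.141553 > 0 → root in [2.085000, 2.437500]
step 4: m = 2.261250, f(m) = 0.472653 > 0 → root in [2.085000, 2.261250]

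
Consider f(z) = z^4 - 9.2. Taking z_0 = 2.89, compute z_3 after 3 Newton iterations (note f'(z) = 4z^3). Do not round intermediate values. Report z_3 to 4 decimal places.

1.7594

Newton update: z ← z − f(z)/f'(z).
z_0 = 2.890000: f = 60.557574, f' = 96.550276 → z_1 = 2.890000 - (60.557574)/(96.550276) = 2.262787
z_1 = 2.262787: f = 17.016506, f' = 46.343742 → z_2 = 2.262787 - (17.016506)/(46.343742) = 1.895607
z_2 = 1.895607: f = 3.711989, f' = 27.246131 → z_3 = 1.895607 - (3.711989)/(27.246131) = 1.759368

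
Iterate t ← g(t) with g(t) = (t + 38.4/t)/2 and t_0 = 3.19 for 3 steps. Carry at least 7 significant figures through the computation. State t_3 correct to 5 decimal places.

t_1 = g(3.190000) = 7.613809
t_2 = g(7.613809) = 6.328638
t_3 = g(6.328638) = 6.198147

6.19815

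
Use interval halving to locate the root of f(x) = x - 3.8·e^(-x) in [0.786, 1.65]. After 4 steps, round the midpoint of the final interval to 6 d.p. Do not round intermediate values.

f(0.786000) = -0.945522, f(1.650000) = 0.920210 (opposite signs)
step 1: m = 1.218000, f(m) = 0.093879 > 0 → root in [0.786000, 1.218000]
step 2: m = 1.002000, f(m) = -0.393149 < 0 → root in [1.002000, 1.218000]
step 3: m = 1.110000, f(m) = -0.142324 < 0 → root in [1.110000, 1.218000]
step 4: m = 1.164000, f(m) = -0.022492 < 0 → root in [1.164000, 1.218000]
Midpoint of [1.164000, 1.218000] = 1.191000

1.191000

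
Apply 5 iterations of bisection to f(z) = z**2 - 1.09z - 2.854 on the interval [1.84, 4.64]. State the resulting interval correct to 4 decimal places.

[2.2775, 2.3650]

f(1.840000) = -1.474000, f(4.640000) = 13.618000 (opposite signs)
step 1: m = 3.240000, f(m) = 4.112000 > 0 → root in [1.840000, 3.240000]
step 2: m = 2.540000, f(m) = 0.829000 > 0 → root in [1.840000, 2.540000]
step 3: m = 2.190000, f(m) = -0.445000 < 0 → root in [2.190000, 2.540000]
step 4: m = 2.365000, f(m) = 0.161375 > 0 → root in [2.190000, 2.365000]
step 5: m = 2.277500, f(m) = -0.149469 < 0 → root in [2.277500, 2.365000]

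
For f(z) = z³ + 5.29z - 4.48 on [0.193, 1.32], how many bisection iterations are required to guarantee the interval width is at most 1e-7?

Initial width b − a = 1.32 − 0.193 = 1.127000.
After n steps the width is (b−a)/2^n; need (b−a)/2^n ≤ 1e-7.
So n ≥ log₂(1.127000/1e-7) = log₂(11270000.0000) ≈ 23.4260.
Hence n = 24.

24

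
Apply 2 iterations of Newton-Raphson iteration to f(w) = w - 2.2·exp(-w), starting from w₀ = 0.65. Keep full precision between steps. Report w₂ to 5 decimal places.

0.89702

f'(w) = 1 + 2.2·exp(-w)
w_0 = 0.650000: f = -0.498501, f' = 2.148501 → w_1 = 0.650000 - (-0.498501)/(2.148501) = 0.882023
w_1 = 0.882023: f = -0.028656, f' = 1.910679 → w_2 = 0.882023 - (-0.028656)/(1.910679) = 0.897020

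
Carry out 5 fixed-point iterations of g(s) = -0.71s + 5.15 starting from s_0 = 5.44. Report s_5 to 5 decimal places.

s_1 = g(5.440000) = 1.287600
s_2 = g(1.287600) = 4.235804
s_3 = g(4.235804) = 2.142579
s_4 = g(2.142579) = 3.628769
s_5 = g(3.628769) = 2.573574

2.57357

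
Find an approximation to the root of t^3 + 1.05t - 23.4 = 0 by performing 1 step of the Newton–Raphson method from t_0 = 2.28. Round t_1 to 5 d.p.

f'(t) = 3t^2 + 1.05
t_0 = 2.280000: f = -9.153648, f' = 16.645200 → t_1 = 2.280000 - (-9.153648)/(16.645200) = 2.829927

2.82993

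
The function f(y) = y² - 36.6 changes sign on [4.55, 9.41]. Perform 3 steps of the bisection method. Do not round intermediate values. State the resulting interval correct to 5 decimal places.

[5.76500, 6.37250]

f(4.550000) = -15.897500, f(9.410000) = 51.948100 (opposite signs)
step 1: m = 6.980000, f(m) = 12.120400 > 0 → root in [4.550000, 6.980000]
step 2: m = 5.765000, f(m) = -3.364775 < 0 → root in [5.765000, 6.980000]
step 3: m = 6.372500, f(m) = 4.008756 > 0 → root in [5.765000, 6.372500]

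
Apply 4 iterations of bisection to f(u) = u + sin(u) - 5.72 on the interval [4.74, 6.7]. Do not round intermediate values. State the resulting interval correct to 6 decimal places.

[5.965000, 6.087500]

f(4.740000) = -1.979619, f(6.700000) = 1.384850 (opposite signs)
step 1: m = 5.720000, f(m) = -0.533882 < 0 → root in [5.720000, 6.700000]
step 2: m = 6.210000, f(m) = 0.416880 > 0 → root in [5.720000, 6.210000]
step 3: m = 5.965000, f(m) = -0.067843 < 0 → root in [5.965000, 6.210000]
step 4: m = 6.087500, f(m) = 0.173061 > 0 → root in [5.965000, 6.087500]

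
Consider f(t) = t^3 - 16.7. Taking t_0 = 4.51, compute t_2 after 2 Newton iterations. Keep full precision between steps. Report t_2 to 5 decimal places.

f'(t) = 3t^2
t_0 = 4.510000: f = 75.033851, f' = 61.020300 → t_1 = 4.510000 - (75.033851)/(61.020300) = 3.280346
t_1 = 3.280346: f = 18.598723, f' = 32.282011 → t_2 = 3.280346 - (18.598723)/(32.282011) = 2.704213

2.70421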